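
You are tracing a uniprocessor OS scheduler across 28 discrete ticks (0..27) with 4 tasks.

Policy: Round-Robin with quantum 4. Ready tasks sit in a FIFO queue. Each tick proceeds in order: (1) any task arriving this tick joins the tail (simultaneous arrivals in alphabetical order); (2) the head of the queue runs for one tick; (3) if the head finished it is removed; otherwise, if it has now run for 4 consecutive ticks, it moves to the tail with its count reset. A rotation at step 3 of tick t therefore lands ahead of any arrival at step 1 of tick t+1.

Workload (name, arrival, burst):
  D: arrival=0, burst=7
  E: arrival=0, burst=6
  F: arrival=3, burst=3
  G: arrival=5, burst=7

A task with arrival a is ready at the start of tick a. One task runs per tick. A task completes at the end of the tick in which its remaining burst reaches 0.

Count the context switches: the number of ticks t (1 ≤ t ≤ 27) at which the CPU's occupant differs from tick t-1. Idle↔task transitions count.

t=0: queue=[D,E] q_used=0 → run D
t=1: queue=[D,E] q_used=1 → run D
t=2: queue=[D,E] q_used=2 → run D
t=3: queue=[D,E,F] q_used=3 → run D
t=4: queue=[E,F,D] q_used=0 → run E
t=5: queue=[E,F,D,G] q_used=1 → run E
t=6: queue=[E,F,D,G] q_used=2 → run E
t=7: queue=[E,F,D,G] q_used=3 → run E
t=8: queue=[F,D,G,E] q_used=0 → run F
t=9: queue=[F,D,G,E] q_used=1 → run F
t=10: queue=[F,D,G,E] q_used=2 → run F
t=11: queue=[D,G,E] q_used=0 → run D
t=12: queue=[D,G,E] q_used=1 → run D
t=13: queue=[D,G,E] q_used=2 → run D
t=14: queue=[G,E] q_used=0 → run G
t=15: queue=[G,E] q_used=1 → run G
t=16: queue=[G,E] q_used=2 → run G
t=17: queue=[G,E] q_used=3 → run G
t=18: queue=[E,G] q_used=0 → run E
t=19: queue=[E,G] q_used=1 → run E
t=20: queue=[G] q_used=0 → run G
t=21: queue=[G] q_used=1 → run G
t=22: queue=[G] q_used=2 → run G
t=23: (idle)
t=24: (idle)
t=25: (idle)
t=26: (idle)
t=27: (idle)

context switches = 7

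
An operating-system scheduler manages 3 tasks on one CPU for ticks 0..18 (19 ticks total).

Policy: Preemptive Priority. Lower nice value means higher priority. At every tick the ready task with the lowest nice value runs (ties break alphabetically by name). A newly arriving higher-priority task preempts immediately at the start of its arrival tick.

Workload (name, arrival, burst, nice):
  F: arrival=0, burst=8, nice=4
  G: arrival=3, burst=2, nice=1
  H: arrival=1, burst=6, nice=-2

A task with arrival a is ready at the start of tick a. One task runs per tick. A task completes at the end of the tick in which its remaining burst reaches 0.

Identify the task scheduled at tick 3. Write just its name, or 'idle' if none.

running at tick 3 = H

t=0: ready={F} → run F
t=1: ready={F,H} → run H
t=2: ready={F,H} → run H
t=3: ready={F,G,H} → run H
t=4: ready={F,G,H} → run H
t=5: ready={F,G,H} → run H
t=6: ready={F,G,H} → run H
t=7: ready={F,G} → run G
t=8: ready={F,G} → run G
t=9: ready={F} → run F
t=10: ready={F} → run F
t=11: ready={F} → run F
t=12: ready={F} → run F
t=13: ready={F} → run F
t=14: ready={F} → run F
t=15: ready={F} → run F
t=16: (idle)
t=17: (idle)
t=18: (idle)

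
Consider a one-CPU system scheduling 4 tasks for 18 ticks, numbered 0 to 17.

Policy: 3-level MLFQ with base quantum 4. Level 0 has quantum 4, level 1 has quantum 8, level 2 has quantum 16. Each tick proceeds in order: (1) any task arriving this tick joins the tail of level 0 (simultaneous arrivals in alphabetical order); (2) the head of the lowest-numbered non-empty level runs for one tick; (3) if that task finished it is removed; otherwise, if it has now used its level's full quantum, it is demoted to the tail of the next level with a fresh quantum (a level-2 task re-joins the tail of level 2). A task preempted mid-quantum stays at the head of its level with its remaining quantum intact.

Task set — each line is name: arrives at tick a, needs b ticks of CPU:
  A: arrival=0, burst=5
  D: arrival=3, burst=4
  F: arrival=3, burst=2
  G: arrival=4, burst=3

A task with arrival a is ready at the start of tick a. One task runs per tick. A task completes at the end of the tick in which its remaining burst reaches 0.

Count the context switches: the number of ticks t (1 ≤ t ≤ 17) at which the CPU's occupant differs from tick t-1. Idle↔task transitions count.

t=0: L0/L1/L2 = A/-/- → run A
t=1: L0/L1/L2 = A/-/- → run A
t=2: L0/L1/L2 = A/-/- → run A
t=3: L0/L1/L2 = ADF/-/- → run A
t=4: L0/L1/L2 = DFG/A/- → run D
t=5: L0/L1/L2 = DFG/A/- → run D
t=6: L0/L1/L2 = DFG/A/- → run D
t=7: L0/L1/L2 = DFG/A/- → run D
t=8: L0/L1/L2 = FG/A/- → run F
t=9: L0/L1/L2 = FG/A/- → run F
t=10: L0/L1/L2 = G/A/- → run G
t=11: L0/L1/L2 = G/A/- → run G
t=12: L0/L1/L2 = G/A/- → run G
t=13: L0/L1/L2 = -/A/- → run A
t=14: (idle)
t=15: (idle)
t=16: (idle)
t=17: (idle)

context switches = 5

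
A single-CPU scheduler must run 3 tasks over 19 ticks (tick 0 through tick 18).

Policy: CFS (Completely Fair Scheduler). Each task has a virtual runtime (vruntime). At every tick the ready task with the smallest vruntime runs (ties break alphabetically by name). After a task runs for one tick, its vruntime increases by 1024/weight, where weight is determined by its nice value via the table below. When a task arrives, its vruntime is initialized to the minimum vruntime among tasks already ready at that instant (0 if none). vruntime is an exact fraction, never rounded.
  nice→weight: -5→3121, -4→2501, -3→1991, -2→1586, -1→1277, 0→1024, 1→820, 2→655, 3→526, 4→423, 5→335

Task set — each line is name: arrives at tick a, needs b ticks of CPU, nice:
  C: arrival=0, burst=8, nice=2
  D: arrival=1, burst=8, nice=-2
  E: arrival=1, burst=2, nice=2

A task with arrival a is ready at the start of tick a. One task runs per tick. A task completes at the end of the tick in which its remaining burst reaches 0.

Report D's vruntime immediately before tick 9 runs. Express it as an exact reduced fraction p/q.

vruntime(D, start of tick 9) = 2153472/519415

t=0: vr[C=0] → run C
t=1: vr[C=1024/655 D=1024/655 E=1024/655] → run C
t=2: vr[C=2048/655 D=1024/655 E=1024/655] → run D
t=3: vr[C=2048/655 D=1147392/519415 E=1024/655] → run E
t=4: vr[C=2048/655 D=1147392/519415 E=2048/655] → run D
t=5: vr[C=2048/655 D=1482752/519415 E=2048/655] → run D
t=6: vr[C=2048/655 D=1818112/519415 E=2048/655] → run C
t=7: vr[C=3072/655 D=1818112/519415 E=2048/655] → run E
t=8: vr[C=3072/655 D=1818112/519415] → run D
t=9: vr[C=3072/655 D=2153472/519415] → run D
t=10: vr[C=3072/655 D=2488832/519415] → run C
t=11: vr[C=4096/655 D=2488832/519415] → run D
t=12: vr[C=4096/655 D=2824192/519415] → run D
t=13: vr[C=4096/655 D=3159552/519415] → run D
t=14: vr[C=4096/655] → run C
t=15: vr[C=1024/131] → run C
t=16: vr[C=6144/655] → run C
t=17: vr[C=7168/655] → run C
t=18: (idle)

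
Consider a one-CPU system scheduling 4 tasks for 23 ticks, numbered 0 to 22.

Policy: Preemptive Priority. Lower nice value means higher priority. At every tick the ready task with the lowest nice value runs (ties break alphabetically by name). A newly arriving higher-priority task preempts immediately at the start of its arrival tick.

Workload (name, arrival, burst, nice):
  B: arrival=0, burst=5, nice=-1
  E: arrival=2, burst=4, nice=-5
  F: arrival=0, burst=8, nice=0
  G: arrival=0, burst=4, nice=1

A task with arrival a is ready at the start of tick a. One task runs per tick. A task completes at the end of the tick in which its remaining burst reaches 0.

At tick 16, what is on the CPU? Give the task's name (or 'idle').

running at tick 16 = F

t=0: ready={B,F,G} → run B
t=1: ready={B,F,G} → run B
t=2: ready={B,E,F,G} → run E
t=3: ready={B,E,F,G} → run E
t=4: ready={B,E,F,G} → run E
t=5: ready={B,E,F,G} → run E
t=6: ready={B,F,G} → run B
t=7: ready={B,F,G} → run B
t=8: ready={B,F,G} → run B
t=9: ready={F,G} → run F
t=10: ready={F,G} → run F
t=11: ready={F,G} → run F
t=12: ready={F,G} → run F
t=13: ready={F,G} → run F
t=14: ready={F,G} → run F
t=15: ready={F,G} → run F
t=16: ready={F,G} → run F
t=17: ready={G} → run G
t=18: ready={G} → run G
t=19: ready={G} → run G
t=20: ready={G} → run G
t=21: (idle)
t=22: (idle)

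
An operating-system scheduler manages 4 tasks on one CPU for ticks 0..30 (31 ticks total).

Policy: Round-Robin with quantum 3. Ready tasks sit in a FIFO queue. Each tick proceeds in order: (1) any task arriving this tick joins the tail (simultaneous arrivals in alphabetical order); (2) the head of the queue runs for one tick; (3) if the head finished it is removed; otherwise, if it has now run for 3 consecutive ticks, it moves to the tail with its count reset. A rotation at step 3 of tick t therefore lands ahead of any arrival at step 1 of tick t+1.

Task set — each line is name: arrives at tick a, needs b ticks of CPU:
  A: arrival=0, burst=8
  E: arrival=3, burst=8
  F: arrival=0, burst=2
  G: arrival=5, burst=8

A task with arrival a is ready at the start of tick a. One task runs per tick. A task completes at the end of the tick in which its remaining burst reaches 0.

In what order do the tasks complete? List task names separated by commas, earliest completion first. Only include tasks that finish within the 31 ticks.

completion order = F, A, E, G

t=0: queue=[A,F] q_used=0 → run A
t=1: queue=[A,F] q_used=1 → run A
t=2: queue=[A,F] q_used=2 → run A
t=3: queue=[F,A,E] q_used=0 → run F
t=4: queue=[F,A,E] q_used=1 → run F
t=5: queue=[A,E,G] q_used=0 → run A
t=6: queue=[A,E,G] q_used=1 → run A
t=7: queue=[A,E,G] q_used=2 → run A
t=8: queue=[E,G,A] q_used=0 → run E
t=9: queue=[E,G,A] q_used=1 → run E
t=10: queue=[E,G,A] q_used=2 → run E
t=11: queue=[G,A,E] q_used=0 → run G
t=12: queue=[G,A,E] q_used=1 → run G
t=13: queue=[G,A,E] q_used=2 → run G
t=14: queue=[A,E,G] q_used=0 → run A
t=15: queue=[A,E,G] q_used=1 → run A
t=16: queue=[E,G] q_used=0 → run E
t=17: queue=[E,G] q_used=1 → run E
t=18: queue=[E,G] q_used=2 → run E
t=19: queue=[G,E] q_used=0 → run G
t=20: queue=[G,E] q_used=1 → run G
t=21: queue=[G,E] q_used=2 → run G
t=22: queue=[E,G] q_used=0 → run E
t=23: queue=[E,G] q_used=1 → run E
t=24: queue=[G] q_used=0 → run G
t=25: queue=[G] q_used=1 → run G
t=26: (idle)
t=27: (idle)
t=28: (idle)
t=29: (idle)
t=30: (idle)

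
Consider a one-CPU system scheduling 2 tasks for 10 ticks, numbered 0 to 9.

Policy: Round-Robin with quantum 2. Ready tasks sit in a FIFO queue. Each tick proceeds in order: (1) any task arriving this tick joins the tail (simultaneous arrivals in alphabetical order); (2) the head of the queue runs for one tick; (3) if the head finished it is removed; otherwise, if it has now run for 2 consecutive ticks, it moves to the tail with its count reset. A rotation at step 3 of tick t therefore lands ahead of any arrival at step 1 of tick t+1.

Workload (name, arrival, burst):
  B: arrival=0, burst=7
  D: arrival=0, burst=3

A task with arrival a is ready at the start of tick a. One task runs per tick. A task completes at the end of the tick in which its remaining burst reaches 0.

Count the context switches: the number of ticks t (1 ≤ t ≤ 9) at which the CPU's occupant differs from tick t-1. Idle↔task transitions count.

context switches = 4

t=0: queue=[B,D] q_used=0 → run B
t=1: queue=[B,D] q_used=1 → run B
t=2: queue=[D,B] q_used=0 → run D
t=3: queue=[D,B] q_used=1 → run D
t=4: queue=[B,D] q_used=0 → run B
t=5: queue=[B,D] q_used=1 → run B
t=6: queue=[D,B] q_used=0 → run D
t=7: queue=[B] q_used=0 → run B
t=8: queue=[B] q_used=1 → run B
t=9: queue=[B] q_used=0 → run B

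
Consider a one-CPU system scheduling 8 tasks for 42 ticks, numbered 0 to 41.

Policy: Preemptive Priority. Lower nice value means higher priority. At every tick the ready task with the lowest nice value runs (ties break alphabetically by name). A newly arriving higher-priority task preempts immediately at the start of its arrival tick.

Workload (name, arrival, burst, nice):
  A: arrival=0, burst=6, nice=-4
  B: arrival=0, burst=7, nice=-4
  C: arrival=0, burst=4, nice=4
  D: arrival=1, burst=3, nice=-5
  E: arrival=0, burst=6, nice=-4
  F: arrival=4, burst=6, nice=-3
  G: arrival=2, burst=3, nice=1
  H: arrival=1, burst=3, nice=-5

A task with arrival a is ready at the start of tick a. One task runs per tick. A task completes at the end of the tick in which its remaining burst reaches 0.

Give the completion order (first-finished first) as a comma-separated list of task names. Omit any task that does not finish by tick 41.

t=0: ready={A,B,C,E} → run A
t=1: ready={A,B,C,D,E,H} → run D
t=2: ready={A,B,C,D,E,G,H} → run D
t=3: ready={A,B,C,D,E,G,H} → run D
t=4: ready={A,B,C,E,F,G,H} → run H
t=5: ready={A,B,C,E,F,G,H} → run H
t=6: ready={A,B,C,E,F,G,H} → run H
t=7: ready={A,B,C,E,F,G} → run A
t=8: ready={A,B,C,E,F,G} → run A
t=9: ready={A,B,C,E,F,G} → run A
t=10: ready={A,B,C,E,F,G} → run A
t=11: ready={A,B,C,E,F,G} → run A
t=12: ready={B,C,E,F,G} → run B
t=13: ready={B,C,E,F,G} → run B
t=14: ready={B,C,E,F,G} → run B
t=15: ready={B,C,E,F,G} → run B
t=16: ready={B,C,E,F,G} → run B
t=17: ready={B,C,E,F,G} → run B
t=18: ready={B,C,E,F,G} → run B
t=19: ready={C,E,F,G} → run E
t=20: ready={C,E,F,G} → run E
t=21: ready={C,E,F,G} → run E
t=22: ready={C,E,F,G} → run E
t=23: ready={C,E,F,G} → run E
t=24: ready={C,E,F,G} → run E
t=25: ready={C,F,G} → run F
t=26: ready={C,F,G} → run F
t=27: ready={C,F,G} → run F
t=28: ready={C,F,G} → run F
t=29: ready={C,F,G} → run F
t=30: ready={C,F,G} → run F
t=31: ready={C,G} → run G
t=32: ready={C,G} → run G
t=33: ready={C,G} → run G
t=34: ready={C} → run C
t=35: ready={C} → run C
t=36: ready={C} → run C
t=37: ready={C} → run C
t=38: (idle)
t=39: (idle)
t=40: (idle)
t=41: (idle)

completion order = D, H, A, B, E, F, G, C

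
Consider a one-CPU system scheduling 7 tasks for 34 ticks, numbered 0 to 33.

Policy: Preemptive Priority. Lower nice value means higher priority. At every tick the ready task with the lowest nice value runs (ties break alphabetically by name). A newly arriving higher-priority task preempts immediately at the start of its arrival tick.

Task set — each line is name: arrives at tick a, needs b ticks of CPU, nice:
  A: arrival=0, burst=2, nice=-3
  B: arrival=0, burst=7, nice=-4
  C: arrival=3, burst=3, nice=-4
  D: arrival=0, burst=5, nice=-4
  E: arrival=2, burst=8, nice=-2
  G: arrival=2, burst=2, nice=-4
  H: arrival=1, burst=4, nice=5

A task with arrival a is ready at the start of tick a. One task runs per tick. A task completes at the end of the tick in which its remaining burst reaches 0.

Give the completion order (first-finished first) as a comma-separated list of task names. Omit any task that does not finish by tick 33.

completion order = B, C, D, G, A, E, H

t=0: ready={A,B,D} → run B
t=1: ready={A,B,D,H} → run B
t=2: ready={A,B,D,E,G,H} → run B
t=3: ready={A,B,C,D,E,G,H} → run B
t=4: ready={A,B,C,D,E,G,H} → run B
t=5: ready={A,B,C,D,E,G,H} → run B
t=6: ready={A,B,C,D,E,G,H} → run B
t=7: ready={A,C,D,E,G,H} → run C
t=8: ready={A,C,D,E,G,H} → run C
t=9: ready={A,C,D,E,G,H} → run C
t=10: ready={A,D,E,G,H} → run D
t=11: ready={A,D,E,G,H} → run D
t=12: ready={A,D,E,G,H} → run D
t=13: ready={A,D,E,G,H} → run D
t=14: ready={A,D,E,G,H} → run D
t=15: ready={A,E,G,H} → run G
t=16: ready={A,E,G,H} → run G
t=17: ready={A,E,H} → run A
t=18: ready={A,E,H} → run A
t=19: ready={E,H} → run E
t=20: ready={E,H} → run E
t=21: ready={E,H} → run E
t=22: ready={E,H} → run E
t=23: ready={E,H} → run E
t=24: ready={E,H} → run E
t=25: ready={E,H} → run E
t=26: ready={E,H} → run E
t=27: ready={H} → run H
t=28: ready={H} → run H
t=29: ready={H} → run H
t=30: ready={H} → run H
t=31: (idle)
t=32: (idle)
t=33: (idle)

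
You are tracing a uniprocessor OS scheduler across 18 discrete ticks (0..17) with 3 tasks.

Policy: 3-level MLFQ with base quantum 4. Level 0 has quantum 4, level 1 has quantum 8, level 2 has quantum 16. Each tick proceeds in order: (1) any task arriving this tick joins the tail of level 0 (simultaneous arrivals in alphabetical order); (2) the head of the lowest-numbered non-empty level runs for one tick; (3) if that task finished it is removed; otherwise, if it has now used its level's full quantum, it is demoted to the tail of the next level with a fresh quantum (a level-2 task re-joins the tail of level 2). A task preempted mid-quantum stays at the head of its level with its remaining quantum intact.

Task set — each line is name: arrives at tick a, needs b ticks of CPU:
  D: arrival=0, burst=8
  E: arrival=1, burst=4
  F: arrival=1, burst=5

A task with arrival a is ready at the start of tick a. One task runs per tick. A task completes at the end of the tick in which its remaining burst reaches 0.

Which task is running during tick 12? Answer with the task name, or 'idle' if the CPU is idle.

t=0: L0/L1/L2 = D/-/- → run D
t=1: L0/L1/L2 = DEF/-/- → run D
t=2: L0/L1/L2 = DEF/-/- → run D
t=3: L0/L1/L2 = DEF/-/- → run D
t=4: L0/L1/L2 = EF/D/- → run E
t=5: L0/L1/L2 = EF/D/- → run E
t=6: L0/L1/L2 = EF/D/- → run E
t=7: L0/L1/L2 = EF/D/- → run E
t=8: L0/L1/L2 = F/D/- → run F
t=9: L0/L1/L2 = F/D/- → run F
t=10: L0/L1/L2 = F/D/- → run F
t=11: L0/L1/L2 = F/D/- → run F
t=12: L0/L1/L2 = -/DF/- → run D
t=13: L0/L1/L2 = -/DF/- → run D
t=14: L0/L1/L2 = -/DF/- → run D
t=15: L0/L1/L2 = -/DF/- → run D
t=16: L0/L1/L2 = -/F/- → run F
t=17: (idle)

running at tick 12 = D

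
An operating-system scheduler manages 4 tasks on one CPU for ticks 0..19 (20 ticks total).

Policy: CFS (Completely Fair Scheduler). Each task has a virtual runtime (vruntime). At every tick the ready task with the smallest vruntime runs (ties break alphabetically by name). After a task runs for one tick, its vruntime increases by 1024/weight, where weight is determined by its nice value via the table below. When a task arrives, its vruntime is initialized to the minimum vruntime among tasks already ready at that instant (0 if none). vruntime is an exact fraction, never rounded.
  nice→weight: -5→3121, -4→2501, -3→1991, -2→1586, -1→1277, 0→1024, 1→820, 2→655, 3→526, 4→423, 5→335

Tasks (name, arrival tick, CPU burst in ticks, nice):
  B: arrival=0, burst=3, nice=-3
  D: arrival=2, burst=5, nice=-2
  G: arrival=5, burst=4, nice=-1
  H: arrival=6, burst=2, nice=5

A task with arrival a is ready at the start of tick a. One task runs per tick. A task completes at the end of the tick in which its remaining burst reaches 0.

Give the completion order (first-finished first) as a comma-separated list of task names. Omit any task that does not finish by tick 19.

t=0: vr[B=0] → run B
t=1: vr[B=1024/1991] → run B
t=2: vr[B=2048/1991 D=2048/1991] → run B
t=3: vr[D=2048/1991] → run D
t=4: vr[D=2643456/1578863] → run D
t=5: vr[D=3662848/1578863 G=3662848/1578863] → run D
t=6: vr[D=4682240/1578863 G=3662848/1578863 H=3662848/1578863] → run G
t=7: vr[D=4682240/1578863 G=6294212608/2016208051 H=3662848/1578863] → run H
t=8: vr[D=4682240/1578863 G=6294212608/2016208051 H=2843809792/528919105] → run D
t=9: vr[D=5701632/1578863 G=6294212608/2016208051 H=2843809792/528919105] → run G
t=10: vr[D=5701632/1578863 G=7910968320/2016208051 H=2843809792/528919105] → run D
t=11: vr[G=7910968320/2016208051 H=2843809792/528919105] → run G
t=12: vr[G=9527724032/2016208051 H=2843809792/528919105] → run G
t=13: vr[H=2843809792/528919105] → run H
t=14: (idle)
t=15: (idle)
t=16: (idle)
t=17: (idle)
t=18: (idle)
t=19: (idle)

completion order = B, D, G, H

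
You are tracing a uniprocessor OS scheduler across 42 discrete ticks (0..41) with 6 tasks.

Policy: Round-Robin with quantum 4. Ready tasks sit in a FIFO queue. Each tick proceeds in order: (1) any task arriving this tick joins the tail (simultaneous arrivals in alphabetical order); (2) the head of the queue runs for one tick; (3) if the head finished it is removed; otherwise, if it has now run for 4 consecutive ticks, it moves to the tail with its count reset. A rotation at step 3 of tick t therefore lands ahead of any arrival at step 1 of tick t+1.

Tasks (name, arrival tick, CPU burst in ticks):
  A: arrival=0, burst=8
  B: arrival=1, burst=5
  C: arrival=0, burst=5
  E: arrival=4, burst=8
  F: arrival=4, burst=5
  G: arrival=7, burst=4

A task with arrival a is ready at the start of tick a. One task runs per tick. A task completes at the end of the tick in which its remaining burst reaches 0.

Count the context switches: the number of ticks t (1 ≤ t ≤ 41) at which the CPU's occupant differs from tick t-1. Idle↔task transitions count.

context switches = 11

t=0: queue=[A,C] q_used=0 → run A
t=1: queue=[A,C,B] q_used=1 → run A
t=2: queue=[A,C,B] q_used=2 → run A
t=3: queue=[A,C,B] q_used=3 → run A
t=4: queue=[C,B,A,E,F] q_used=0 → run C
t=5: queue=[C,B,A,E,F] q_used=1 → run C
t=6: queue=[C,B,A,E,F] q_used=2 → run C
t=7: queue=[C,B,A,E,F,G] q_used=3 → run C
t=8: queue=[B,A,E,F,G,C] q_used=0 → run B
t=9: queue=[B,A,E,F,G,C] q_used=1 → run B
t=10: queue=[B,A,E,F,G,C] q_used=2 → run B
t=11: queue=[B,A,E,F,G,C] q_used=3 → run B
t=12: queue=[A,E,F,G,C,B] q_used=0 → run A
t=13: queue=[A,E,F,G,C,B] q_used=1 → run A
t=14: queue=[A,E,F,G,C,B] q_used=2 → run A
t=15: queue=[A,E,F,G,C,B] q_used=3 → run A
t=16: queue=[E,F,G,C,B] q_used=0 → run E
t=17: queue=[E,F,G,C,B] q_used=1 → run E
t=18: queue=[E,F,G,C,B] q_used=2 → run E
t=19: queue=[E,F,G,C,B] q_used=3 → run E
t=20: queue=[F,G,C,B,E] q_used=0 → run F
t=21: queue=[F,G,C,B,E] q_used=1 → run F
t=22: queue=[F,G,C,B,E] q_used=2 → run F
t=23: queue=[F,G,C,B,E] q_used=3 → run F
t=24: queue=[G,C,B,E,F] q_used=0 → run G
t=25: queue=[G,C,B,E,F] q_used=1 → run G
t=26: queue=[G,C,B,E,F] q_used=2 → run G
t=27: queue=[G,C,B,E,F] q_used=3 → run G
t=28: queue=[C,B,E,F] q_used=0 → run C
t=29: queue=[B,E,F] q_used=0 → run B
t=30: queue=[E,F] q_used=0 → run E
t=31: queue=[E,F] q_used=1 → run E
t=32: queue=[E,F] q_used=2 → run E
t=33: queue=[E,F] q_used=3 → run E
t=34: queue=[F] q_used=0 → run F
t=35: (idle)
t=36: (idle)
t=37: (idle)
t=38: (idle)
t=39: (idle)
t=40: (idle)
t=41: (idle)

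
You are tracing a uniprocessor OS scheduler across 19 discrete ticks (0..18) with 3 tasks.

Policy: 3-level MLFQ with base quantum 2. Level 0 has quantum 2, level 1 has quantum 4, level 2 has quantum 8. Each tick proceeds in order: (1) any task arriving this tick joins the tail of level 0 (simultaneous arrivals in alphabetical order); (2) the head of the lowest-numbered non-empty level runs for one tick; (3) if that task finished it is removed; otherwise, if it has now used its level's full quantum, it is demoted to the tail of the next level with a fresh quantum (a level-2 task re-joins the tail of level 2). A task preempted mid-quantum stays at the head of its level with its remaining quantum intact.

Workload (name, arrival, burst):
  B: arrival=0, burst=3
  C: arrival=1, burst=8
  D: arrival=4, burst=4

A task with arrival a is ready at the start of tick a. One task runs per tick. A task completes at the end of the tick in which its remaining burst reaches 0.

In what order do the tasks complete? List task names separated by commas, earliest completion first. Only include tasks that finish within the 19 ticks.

completion order = B, D, C

t=0: L0/L1/L2 = B/-/- → run B
t=1: L0/L1/L2 = BC/-/- → run B
t=2: L0/L1/L2 = C/B/- → run C
t=3: L0/L1/L2 = C/B/- → run C
t=4: L0/L1/L2 = D/BC/- → run D
t=5: L0/L1/L2 = D/BC/- → run D
t=6: L0/L1/L2 = -/BCD/- → run B
t=7: L0/L1/L2 = -/CD/- → run C
t=8: L0/L1/L2 = -/CD/- → run C
t=9: L0/L1/L2 = -/CD/- → run C
t=10: L0/L1/L2 = -/CD/- → run C
t=11: L0/L1/L2 = -/D/C → run D
t=12: L0/L1/L2 = -/D/C → run D
t=13: L0/L1/L2 = -/-/C → run C
t=14: L0/L1/L2 = -/-/C → run C
t=15: (idle)
t=16: (idle)
t=17: (idle)
t=18: (idle)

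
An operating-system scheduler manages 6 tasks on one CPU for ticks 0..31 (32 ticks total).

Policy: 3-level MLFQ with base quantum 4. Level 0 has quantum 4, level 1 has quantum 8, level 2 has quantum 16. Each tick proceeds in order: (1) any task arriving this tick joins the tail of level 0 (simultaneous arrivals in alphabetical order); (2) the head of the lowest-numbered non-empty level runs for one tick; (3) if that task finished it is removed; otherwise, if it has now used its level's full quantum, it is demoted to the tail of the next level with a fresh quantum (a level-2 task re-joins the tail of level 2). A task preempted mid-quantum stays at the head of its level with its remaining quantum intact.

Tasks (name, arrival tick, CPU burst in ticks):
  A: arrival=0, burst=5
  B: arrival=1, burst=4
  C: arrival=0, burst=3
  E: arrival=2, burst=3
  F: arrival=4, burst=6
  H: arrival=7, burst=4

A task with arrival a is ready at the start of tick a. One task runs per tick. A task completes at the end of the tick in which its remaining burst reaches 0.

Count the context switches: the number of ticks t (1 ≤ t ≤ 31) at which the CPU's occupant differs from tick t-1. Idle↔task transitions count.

context switches = 8

t=0: L0/L1/L2 = AC/-/- → run A
t=1: L0/L1/L2 = ACB/-/- → run A
t=2: L0/L1/L2 = ACBE/-/- → run A
t=3: L0/L1/L2 = ACBE/-/- → run A
t=4: L0/L1/L2 = CBEF/A/- → run C
t=5: L0/L1/L2 = CBEF/A/- → run C
t=6: L0/L1/L2 = CBEF/A/- → run C
t=7: L0/L1/L2 = BEFH/A/- → run B
t=8: L0/L1/L2 = BEFH/A/- → run B
t=9: L0/L1/L2 = BEFH/A/- → run B
t=10: L0/L1/L2 = BEFH/A/- → run B
t=11: L0/L1/L2 = EFH/A/- → run E
t=12: L0/L1/L2 = EFH/A/- → run E
t=13: L0/L1/L2 = EFH/A/- → run E
t=14: L0/L1/L2 = FH/A/- → run F
t=15: L0/L1/L2 = FH/A/- → run F
t=16: L0/L1/L2 = FH/A/- → run F
t=17: L0/L1/L2 = FH/A/- → run F
t=18: L0/L1/L2 = H/AF/- → run H
t=19: L0/L1/L2 = H/AF/- → run H
t=20: L0/L1/L2 = H/AF/- → run H
t=21: L0/L1/L2 = H/AF/- → run H
t=22: L0/L1/L2 = -/AF/- → run A
t=23: L0/L1/L2 = -/F/- → run F
t=24: L0/L1/L2 = -/F/- → run F
t=25: (idle)
t=26: (idle)
t=27: (idle)
t=28: (idle)
t=29: (idle)
t=30: (idle)
t=31: (idle)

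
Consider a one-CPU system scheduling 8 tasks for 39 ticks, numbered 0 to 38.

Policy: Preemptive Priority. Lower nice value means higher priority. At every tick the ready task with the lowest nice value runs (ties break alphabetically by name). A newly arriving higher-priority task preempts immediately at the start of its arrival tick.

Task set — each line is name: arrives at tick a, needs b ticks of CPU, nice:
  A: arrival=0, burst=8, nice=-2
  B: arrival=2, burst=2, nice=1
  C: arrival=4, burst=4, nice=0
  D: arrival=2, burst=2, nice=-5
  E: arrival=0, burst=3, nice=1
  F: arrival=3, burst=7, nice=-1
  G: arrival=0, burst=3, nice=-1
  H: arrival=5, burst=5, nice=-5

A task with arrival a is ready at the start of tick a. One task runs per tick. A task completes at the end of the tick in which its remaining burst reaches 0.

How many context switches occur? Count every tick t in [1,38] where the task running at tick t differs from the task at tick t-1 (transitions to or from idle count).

context switches = 10

t=0: ready={A,E,G} → run A
t=1: ready={A,E,G} → run A
t=2: ready={A,B,D,E,G} → run D
t=3: ready={A,B,D,E,F,G} → run D
t=4: ready={A,B,C,E,F,G} → run A
t=5: ready={A,B,C,E,F,G,H} → run H
t=6: ready={A,B,C,E,F,G,H} → run H
t=7: ready={A,B,C,E,F,G,H} → run H
t=8: ready={A,B,C,E,F,G,H} → run H
t=9: ready={A,B,C,E,F,G,H} → run H
t=10: ready={A,B,C,E,F,G} → run A
t=11: ready={A,B,C,E,F,G} → run A
t=12: ready={A,B,C,E,F,G} → run A
t=13: ready={A,B,C,E,F,G} → run A
t=14: ready={A,B,C,E,F,G} → run A
t=15: ready={B,C,E,F,G} → run F
t=16: ready={B,C,E,F,G} → run F
t=17: ready={B,C,E,F,G} → run F
t=18: ready={B,C,E,F,G} → run F
t=19: ready={B,C,E,F,G} → run F
t=20: ready={B,C,E,F,G} → run F
t=21: ready={B,C,E,F,G} → run F
t=22: ready={B,C,E,G} → run G
t=23: ready={B,C,E,G} → run G
t=24: ready={B,C,E,G} → run G
t=25: ready={B,C,E} → run C
t=26: ready={B,C,E} → run C
t=27: ready={B,C,E} → run C
t=28: ready={B,C,E} → run C
t=29: ready={B,E} → run B
t=30: ready={B,E} → run B
t=31: ready={E} → run E
t=32: ready={E} → run E
t=33: ready={E} → run E
t=34: (idle)
t=35: (idle)
t=36: (idle)
t=37: (idle)
t=38: (idle)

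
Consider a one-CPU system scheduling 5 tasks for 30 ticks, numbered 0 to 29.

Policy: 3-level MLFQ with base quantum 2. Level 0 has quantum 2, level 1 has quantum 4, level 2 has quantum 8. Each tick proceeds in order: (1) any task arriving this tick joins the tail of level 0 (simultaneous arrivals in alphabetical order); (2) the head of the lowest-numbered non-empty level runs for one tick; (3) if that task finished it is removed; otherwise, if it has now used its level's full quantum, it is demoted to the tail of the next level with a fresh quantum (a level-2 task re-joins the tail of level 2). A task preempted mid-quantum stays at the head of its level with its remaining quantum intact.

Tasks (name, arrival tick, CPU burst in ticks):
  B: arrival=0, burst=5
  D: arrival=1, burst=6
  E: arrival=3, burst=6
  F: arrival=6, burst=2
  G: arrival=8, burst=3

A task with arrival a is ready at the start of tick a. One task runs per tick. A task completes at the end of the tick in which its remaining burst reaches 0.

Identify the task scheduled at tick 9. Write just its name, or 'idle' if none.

t=0: L0/L1/L2 = B/-/- → run B
t=1: L0/L1/L2 = BD/-/- → run B
t=2: L0/L1/L2 = D/B/- → run D
t=3: L0/L1/L2 = DE/B/- → run D
t=4: L0/L1/L2 = E/BD/- → run E
t=5: L0/L1/L2 = E/BD/- → run E
t=6: L0/L1/L2 = F/BDE/- → run F
t=7: L0/L1/L2 = F/BDE/- → run F
t=8: L0/L1/L2 = G/BDE/- → run G
t=9: L0/L1/L2 = G/BDE/- → run G
t=10: L0/L1/L2 = -/BDEG/- → run B
t=11: L0/L1/L2 = -/BDEG/- → run B
t=12: L0/L1/L2 = -/BDEG/- → run B
t=13: L0/L1/L2 = -/DEG/- → run D
t=14: L0/L1/L2 = -/DEG/- → run D
t=15: L0/L1/L2 = -/DEG/- → run D
t=16: L0/L1/L2 = -/DEG/- → run D
t=17: L0/L1/L2 = -/EG/- → run E
t=18: L0/L1/L2 = -/EG/- → run E
t=19: L0/L1/L2 = -/EG/- → run E
t=20: L0/L1/L2 = -/EG/- → run E
t=21: L0/L1/L2 = -/G/- → run G
t=22: (idle)
t=23: (idle)
t=24: (idle)
t=25: (idle)
t=26: (idle)
t=27: (idle)
t=28: (idle)
t=29: (idle)

running at tick 9 = G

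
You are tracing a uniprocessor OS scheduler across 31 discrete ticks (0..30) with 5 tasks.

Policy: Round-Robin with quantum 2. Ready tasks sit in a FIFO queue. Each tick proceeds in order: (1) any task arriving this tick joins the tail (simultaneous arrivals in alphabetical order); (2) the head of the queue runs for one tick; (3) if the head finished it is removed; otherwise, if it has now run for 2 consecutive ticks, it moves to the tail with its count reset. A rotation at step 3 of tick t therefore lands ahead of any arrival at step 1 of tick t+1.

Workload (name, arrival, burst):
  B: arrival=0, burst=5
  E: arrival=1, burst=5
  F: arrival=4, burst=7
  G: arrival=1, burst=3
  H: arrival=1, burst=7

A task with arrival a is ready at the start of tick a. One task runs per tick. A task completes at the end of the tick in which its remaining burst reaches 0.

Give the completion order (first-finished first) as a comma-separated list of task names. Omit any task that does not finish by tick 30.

completion order = G, B, E, H, F

t=0: queue=[B] q_used=0 → run B
t=1: queue=[B,E,G,H] q_used=1 → run B
t=2: queue=[E,G,H,B] q_used=0 → run E
t=3: queue=[E,G,H,B] q_used=1 → run E
t=4: queue=[G,H,B,E,F] q_used=0 → run G
t=5: queue=[G,H,B,E,F] q_used=1 → run G
t=6: queue=[H,B,E,F,G] q_used=0 → run H
t=7: queue=[H,B,E,F,G] q_used=1 → run H
t=8: queue=[B,E,F,G,H] q_used=0 → run B
t=9: queue=[B,E,F,G,H] q_used=1 → run B
t=10: queue=[E,F,G,H,B] q_used=0 → run E
t=11: queue=[E,F,G,H,B] q_used=1 → run E
t=12: queue=[F,G,H,B,E] q_used=0 → run F
t=13: queue=[F,G,H,B,E] q_used=1 → run F
t=14: queue=[G,H,B,E,F] q_used=0 → run G
t=15: queue=[H,B,E,F] q_used=0 → run H
t=16: queue=[H,B,E,F] q_used=1 → run H
t=17: queue=[B,E,F,H] q_used=0 → run B
t=18: queue=[E,F,H] q_used=0 → run E
t=19: queue=[F,H] q_used=0 → run F
t=20: queue=[F,H] q_used=1 → run F
t=21: queue=[H,F] q_used=0 → run H
t=22: queue=[H,F] q_used=1 → run H
t=23: queue=[F,H] q_used=0 → run F
t=24: queue=[F,H] q_used=1 → run F
t=25: queue=[H,F] q_used=0 → run H
t=26: queue=[F] q_used=0 → run F
t=27: (idle)
t=28: (idle)
t=29: (idle)
t=30: (idle)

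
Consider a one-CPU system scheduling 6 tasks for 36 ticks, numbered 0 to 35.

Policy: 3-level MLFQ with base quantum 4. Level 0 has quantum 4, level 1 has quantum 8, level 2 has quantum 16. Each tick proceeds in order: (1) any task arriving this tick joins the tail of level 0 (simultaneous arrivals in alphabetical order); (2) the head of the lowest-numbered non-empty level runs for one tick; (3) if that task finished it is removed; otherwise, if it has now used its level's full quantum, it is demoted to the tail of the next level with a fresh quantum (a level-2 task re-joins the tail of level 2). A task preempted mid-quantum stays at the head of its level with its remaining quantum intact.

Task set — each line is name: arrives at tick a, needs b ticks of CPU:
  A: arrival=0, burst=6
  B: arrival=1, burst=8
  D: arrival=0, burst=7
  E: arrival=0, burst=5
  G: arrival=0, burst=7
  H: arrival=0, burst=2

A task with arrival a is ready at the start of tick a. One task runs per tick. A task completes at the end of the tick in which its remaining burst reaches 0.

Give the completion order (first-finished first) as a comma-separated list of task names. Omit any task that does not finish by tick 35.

completion order = H, A, D, E, G, B

t=0: L0/L1/L2 = ADEGH/-/- → run A
t=1: L0/L1/L2 = ADEGHB/-/- → run A
t=2: L0/L1/L2 = ADEGHB/-/- → run A
t=3: L0/L1/L2 = ADEGHB/-/- → run A
t=4: L0/L1/L2 = DEGHB/A/- → run D
t=5: L0/L1/L2 = DEGHB/A/- → run D
t=6: L0/L1/L2 = DEGHB/A/- → run D
t=7: L0/L1/L2 = DEGHB/A/- → run D
t=8: L0/L1/L2 = EGHB/AD/- → run E
t=9: L0/L1/L2 = EGHB/AD/- → run E
t=10: L0/L1/L2 = EGHB/AD/- → run E
t=11: L0/L1/L2 = EGHB/AD/- → run E
t=12: L0/L1/L2 = GHB/ADE/- → run G
t=13: L0/L1/L2 = GHB/ADE/- → run G
t=14: L0/L1/L2 = GHB/ADE/- → run G
t=15: L0/L1/L2 = GHB/ADE/- → run G
t=16: L0/L1/L2 = HB/ADEG/- → run H
t=17: L0/L1/L2 = HB/ADEG/- → run H
t=18: L0/L1/L2 = B/ADEG/- → run B
t=19: L0/L1/L2 = B/ADEG/- → run B
t=20: L0/L1/L2 = B/ADEG/- → run B
t=21: L0/L1/L2 = B/ADEG/- → run B
t=22: L0/L1/L2 = -/ADEGB/- → run A
t=23: L0/L1/L2 = -/ADEGB/- → run A
t=24: L0/L1/L2 = -/DEGB/- → run D
t=25: L0/L1/L2 = -/DEGB/- → run D
t=26: L0/L1/L2 = -/DEGB/- → run D
t=27: L0/L1/L2 = -/EGB/- → run E
t=28: L0/L1/L2 = -/GB/- → run G
t=29: L0/L1/L2 = -/GB/- → run G
t=30: L0/L1/L2 = -/GB/- → run G
t=31: L0/L1/L2 = -/B/- → run B
t=32: L0/L1/L2 = -/B/- → run B
t=33: L0/L1/L2 = -/B/- → run B
t=34: L0/L1/L2 = -/B/- → run B
t=35: (idle)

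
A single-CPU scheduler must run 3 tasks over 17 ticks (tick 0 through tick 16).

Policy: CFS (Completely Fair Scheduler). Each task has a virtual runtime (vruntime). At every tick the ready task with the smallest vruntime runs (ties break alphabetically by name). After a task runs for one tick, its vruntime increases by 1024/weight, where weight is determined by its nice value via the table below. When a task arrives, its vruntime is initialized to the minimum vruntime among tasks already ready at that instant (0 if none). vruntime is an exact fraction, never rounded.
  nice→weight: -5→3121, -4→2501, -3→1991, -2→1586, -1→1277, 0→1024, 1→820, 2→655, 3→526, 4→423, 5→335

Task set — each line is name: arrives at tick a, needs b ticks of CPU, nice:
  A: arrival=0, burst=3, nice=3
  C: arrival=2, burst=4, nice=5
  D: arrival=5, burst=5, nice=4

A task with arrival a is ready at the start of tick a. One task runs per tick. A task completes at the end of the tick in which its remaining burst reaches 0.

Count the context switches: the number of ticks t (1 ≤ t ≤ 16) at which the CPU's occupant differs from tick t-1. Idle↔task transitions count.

t=0: vr[A=0] → run A
t=1: vr[A=512/263] → run A
t=2: vr[A=1024/263 C=1024/263] → run A
t=3: vr[C=1024/263] → run C
t=4: vr[C=612352/88105] → run C
t=5: vr[C=881664/88105 D=881664/88105] → run C
t=6: vr[C=1150976/88105 D=881664/88105] → run D
t=7: vr[C=1150976/88105 D=463163392/37268415] → run D
t=8: vr[C=1150976/88105 D=553382912/37268415] → run C
t=9: vr[D=553382912/37268415] → run D
t=10: vr[D=214534144/12422805] → run D
t=11: vr[D=733821952/37268415] → run D
t=12: (idle)
t=13: (idle)
t=14: (idle)
t=15: (idle)
t=16: (idle)

context switches = 5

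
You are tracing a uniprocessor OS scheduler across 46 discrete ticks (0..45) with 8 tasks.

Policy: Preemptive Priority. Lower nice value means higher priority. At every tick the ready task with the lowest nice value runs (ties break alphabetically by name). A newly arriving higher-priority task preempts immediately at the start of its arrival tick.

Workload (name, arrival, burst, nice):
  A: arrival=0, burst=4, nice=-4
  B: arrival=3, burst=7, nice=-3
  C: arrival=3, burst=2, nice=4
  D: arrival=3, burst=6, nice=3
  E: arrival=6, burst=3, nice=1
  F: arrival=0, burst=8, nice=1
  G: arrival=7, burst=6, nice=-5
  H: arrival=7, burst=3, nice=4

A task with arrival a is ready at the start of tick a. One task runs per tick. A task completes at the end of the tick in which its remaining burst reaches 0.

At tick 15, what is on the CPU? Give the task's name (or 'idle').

running at tick 15 = B

t=0: ready={A,F} → run A
t=1: ready={A,F} → run A
t=2: ready={A,F} → run A
t=3: ready={A,B,C,D,F} → run A
t=4: ready={B,C,D,F} → run B
t=5: ready={B,C,D,F} → run B
t=6: ready={B,C,D,E,F} → run B
t=7: ready={B,C,D,E,F,G,H} → run G
t=8: ready={B,C,D,E,F,G,H} → run G
t=9: ready={B,C,D,E,F,G,H} → run G
t=10: ready={B,C,D,E,F,G,H} → run G
t=11: ready={B,C,D,E,F,G,H} → run G
t=12: ready={B,C,D,E,F,G,H} → run G
t=13: ready={B,C,D,E,F,H} → run B
t=14: ready={B,C,D,E,F,H} → run B
t=15: ready={B,C,D,E,F,H} → run B
t=16: ready={B,C,D,E,F,H} → run B
t=17: ready={C,D,E,F,H} → run E
t=18: ready={C,D,E,F,H} → run E
t=19: ready={C,D,E,F,H} → run E
t=20: ready={C,D,F,H} → run F
t=21: ready={C,D,F,H} → run F
t=22: ready={C,D,F,H} → run F
t=23: ready={C,D,F,H} → run F
t=24: ready={C,D,F,H} → run F
t=25: ready={C,D,F,H} → run F
t=26: ready={C,D,F,H} → run F
t=27: ready={C,D,F,H} → run F
t=28: ready={C,D,H} → run D
t=29: ready={C,D,H} → run D
t=30: ready={C,D,H} → run D
t=31: ready={C,D,H} → run D
t=32: ready={C,D,H} → run D
t=33: ready={C,D,H} → run D
t=34: ready={C,H} → run C
t=35: ready={C,H} → run C
t=36: ready={H} → run H
t=37: ready={H} → run H
t=38: ready={H} → run H
t=39: (idle)
t=40: (idle)
t=41: (idle)
t=42: (idle)
t=43: (idle)
t=44: (idle)
t=45: (idle)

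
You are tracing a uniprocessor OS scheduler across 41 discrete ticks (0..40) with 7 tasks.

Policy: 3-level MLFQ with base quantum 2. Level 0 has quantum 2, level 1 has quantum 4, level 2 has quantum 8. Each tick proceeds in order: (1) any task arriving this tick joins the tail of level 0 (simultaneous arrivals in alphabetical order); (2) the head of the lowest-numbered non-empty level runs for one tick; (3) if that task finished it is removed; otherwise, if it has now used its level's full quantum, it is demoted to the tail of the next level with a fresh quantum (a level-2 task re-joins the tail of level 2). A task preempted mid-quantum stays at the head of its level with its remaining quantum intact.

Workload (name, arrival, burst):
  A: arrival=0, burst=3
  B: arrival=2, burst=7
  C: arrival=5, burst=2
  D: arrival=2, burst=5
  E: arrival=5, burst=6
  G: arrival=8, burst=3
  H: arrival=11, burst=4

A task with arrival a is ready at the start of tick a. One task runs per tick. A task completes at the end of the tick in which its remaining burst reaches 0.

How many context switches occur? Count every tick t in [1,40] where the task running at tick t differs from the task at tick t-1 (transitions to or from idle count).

t=0: L0/L1/L2 = A/-/- → run A
t=1: L0/L1/L2 = A/-/- → run A
t=2: L0/L1/L2 = BD/A/- → run B
t=3: L0/L1/L2 = BD/A/- → run B
t=4: L0/L1/L2 = D/AB/- → run D
t=5: L0/L1/L2 = DCE/AB/- → run D
t=6: L0/L1/L2 = CE/ABD/- → run C
t=7: L0/L1/L2 = CE/ABD/- → run C
t=8: L0/L1/L2 = EG/ABD/- → run E
t=9: L0/L1/L2 = EG/ABD/- → run E
t=10: L0/L1/L2 = G/ABDE/- → run G
t=11: L0/L1/L2 = GH/ABDE/- → run G
t=12: L0/L1/L2 = H/ABDEG/- → run H
t=13: L0/L1/L2 = H/ABDEG/- → run H
t=14: L0/L1/L2 = -/ABDEGH/- → run A
t=15: L0/L1/L2 = -/BDEGH/- → run B
t=16: L0/L1/L2 = -/BDEGH/- → run B
t=17: L0/L1/L2 = -/BDEGH/- → run B
t=18: L0/L1/L2 = -/BDEGH/- → run B
t=19: L0/L1/L2 = -/DEGH/B → run D
t=20: L0/L1/L2 = -/DEGH/B → run D
t=21: L0/L1/L2 = -/DEGH/B → run D
t=22: L0/L1/L2 = -/EGH/B → run E
t=23: L0/L1/L2 = -/EGH/B → run E
t=24: L0/L1/L2 = -/EGH/B → run E
t=25: L0/L1/L2 = -/EGH/B → run E
t=26: L0/L1/L2 = -/GH/B → run G
t=27: L0/L1/L2 = -/H/B → run H
t=28: L0/L1/L2 = -/H/B → run H
t=29: L0/L1/L2 = -/-/B → run B
t=30: (idle)
t=31: (idle)
t=32: (idle)
t=33: (idle)
t=34: (idle)
t=35: (idle)
t=36: (idle)
t=37: (idle)
t=38: (idle)
t=39: (idle)
t=40: (idle)

context switches = 14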